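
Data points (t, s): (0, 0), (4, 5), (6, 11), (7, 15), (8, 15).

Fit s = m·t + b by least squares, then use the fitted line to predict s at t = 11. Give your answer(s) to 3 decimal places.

MᵀM·[m, b]ᵀ = Mᵀs reads: 165·m + 25·b = 311;  25·m + 5·b = 46.
Eliminating b: 5·(row 1) − 25·(row 2) gives 200·m = 5·311 − 25·46 = 405, so m = 81/40.
Then b = (46 − 25·(81/40))/5 = -37/40.
At t = 11: ŝ = (81/40)·(11) + (-37/40)·(1) = 427/20.

ŝ = 21.350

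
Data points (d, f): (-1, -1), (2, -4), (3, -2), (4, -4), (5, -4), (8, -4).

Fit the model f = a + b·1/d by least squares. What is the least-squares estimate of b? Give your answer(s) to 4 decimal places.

b = -1.8420

The normal system MᵀM·[a, b]ᵀ = Mᵀf is [[6, 49/120]; [49/120, 21301/14400]]·[a, b]ᵀ = [-19, -119/30]ᵀ.
Eliminating b: (21301/14400)·(row 1) − (49/120)·(row 2) gives (25081/2880)·a = (21301/14400)·(-19) − (49/120)·(-119/30) = -76279/2880, so a = -10897/3583.
Then b = ((-119/30) − (49/120)·(-10897/3583))/(21301/14400) = -6600/3583.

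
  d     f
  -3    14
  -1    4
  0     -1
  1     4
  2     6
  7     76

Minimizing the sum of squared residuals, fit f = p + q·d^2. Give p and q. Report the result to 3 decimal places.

p = 0.830, q = 1.532

Normal-equation sums: Σ1 = 6, Σd^2 = 64, Σd^2·d^2 = 2500.
Right-hand side: Σf = 103, Σd^2·f = 3882.
det = 6·2500 − 64² = 10904.
p = (103·2500 − 64·3882)/10904 = 2263/2726; q = (6·3882 − 64·103)/10904 = 4175/2726.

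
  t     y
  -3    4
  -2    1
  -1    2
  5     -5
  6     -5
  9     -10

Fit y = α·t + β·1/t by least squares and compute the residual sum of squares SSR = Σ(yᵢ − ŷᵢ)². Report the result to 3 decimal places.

SSR = 4.557

Compute the Gram sums: Σt·t = 156, Σt·1/t = 6, Σ1/t·1/t = 5837/4050.
Moment sums: Σt·y = -161, Σ1/t·y = -61/9.
So AᵀA·[α, β]ᵀ = Aᵀy: [[156, 6]; [6, 5837/4050]]·[α, β]ᵀ = [-161, -61/9]ᵀ.
Determinant 156·(5837/4050) − 6² = 127462/675.
α = ((-161)·(5837/4050) − 6·(-61/9))/(127462/675) = -775057/764772; β = (156·(-61/9) − 6·(-161))/(127462/675) = -30825/63731.
Residuals: 203539/254924, -242573/191193, 384587/764772, 125405/764772, 74011/63731, -210369/254924; SSR = 3484735/764772.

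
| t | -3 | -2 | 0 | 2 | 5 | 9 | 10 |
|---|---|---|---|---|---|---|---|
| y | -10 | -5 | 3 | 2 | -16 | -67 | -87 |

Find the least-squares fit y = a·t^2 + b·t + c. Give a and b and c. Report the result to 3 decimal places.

a = -1.037, b = 1.452, c = 2.978

The normal system MᵀM·[a, b, c]ᵀ = Mᵀy is [[17299, 1827, 223]; [1827, 223, 21]; [223, 21, 7]]·[a, b, c]ᵀ = [-14629, -1509, -180]ᵀ.
Solving the 3×3 system (Gaussian elimination) gives a = -1053683/1015746, b = 491473/338582, c = 1512445/507873.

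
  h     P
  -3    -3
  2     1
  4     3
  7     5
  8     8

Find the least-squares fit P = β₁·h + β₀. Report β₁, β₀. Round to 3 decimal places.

β₁ = 0.927, β₀ = -0.539

Setting ∂/∂β₁ … = 0 gives: 142·β₁ + 18·β₀ = 122;  18·β₁ + 5·β₀ = 14.
(Σh·h = 142, Σh = 18, Σ1 = 5, Σh·P = 122, ΣP = 14.)
det = 142·5 − 18² = 386.
β₁ = (122·5 − 18·14)/386 = 179/193; β₀ = (142·14 − 18·122)/386 = -104/193.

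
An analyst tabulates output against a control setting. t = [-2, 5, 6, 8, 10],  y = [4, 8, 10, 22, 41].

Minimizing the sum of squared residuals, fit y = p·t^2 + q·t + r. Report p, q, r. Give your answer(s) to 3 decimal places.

p = 0.538, q = -1.302, r = -0.610

Entries of XᵀX: Σt^2·t^2 = 16033, Σt^2·t = 1845, Σt^2 = 229, Σt·t = 229, Σt = 27, Σ1 = 5.
And Σt^2·y = 6084, Σt·y = 678, Σy = 85.
XᵀX·[p, q, r]ᵀ = Xᵀy becomes [[16033, 1845, 229]; [1845, 229, 27]; [229, 27, 5]]·[p, q, r]ᵀ = [6084, 678, 85]ᵀ.
Row-reducing yields p = 9433/17534, q = -296733/227942, r = -69518/113971.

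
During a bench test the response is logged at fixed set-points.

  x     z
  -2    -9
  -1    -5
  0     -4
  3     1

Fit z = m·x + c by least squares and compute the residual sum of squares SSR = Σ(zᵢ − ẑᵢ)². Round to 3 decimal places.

Sums needed: Σx·x = 14, Σx = 0, Σ1 = 4.
Right-hand side: Σx·z = 26, Σz = -17.
Determinant 14·4 − 0² = 56.
m = (26·4 − 0·(-17))/56 = 13/7; c = (14·(-17) − 0·26)/56 = -17/4.
Residuals: -29/28, 31/28, 1/4, -9/28; SSR = 69/28.

SSR = 2.464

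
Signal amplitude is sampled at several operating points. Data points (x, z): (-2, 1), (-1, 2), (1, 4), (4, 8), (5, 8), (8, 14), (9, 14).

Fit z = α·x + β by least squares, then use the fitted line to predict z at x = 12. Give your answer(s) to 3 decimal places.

ẑ = 17.844

Forming MᵀM = [[192, 24]; [24, 7]] and Mᵀz = [310, 51]ᵀ gives MᵀM·[α, β]ᵀ = Mᵀz.
Eliminating β: 7·(row 1) − 24·(row 2) gives 768·α = 7·310 − 24·51 = 946, so α = 473/384.
Then β = (51 − 24·(473/384))/7 = 49/16.
At x = 12: ẑ = (473/384)·(12) + (49/16)·(1) = 571/32.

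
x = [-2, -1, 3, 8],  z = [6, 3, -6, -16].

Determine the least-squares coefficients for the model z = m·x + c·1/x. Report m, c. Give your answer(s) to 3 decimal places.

m = -1.988, c = -1.488

Entries of MᵀM: Σx·x = 78, Σx·1/x = 4, Σ1/x·1/x = 793/576.
And Σx·z = -161, Σ1/x·z = -10.
So MᵀM·[m, c]ᵀ = Mᵀz: [[78, 4]; [4, 793/576]]·[m, c]ᵀ = [-161, -10]ᵀ.
Eliminating c: (793/576)·(row 1) − 4·(row 2) gives (8773/96)·m = (793/576)·(-161) − 4·(-10) = -104633/576, so m = -104633/52638.
Then c = ((-10) − 4·(-104633/52638))/(793/576) = -13056/8773.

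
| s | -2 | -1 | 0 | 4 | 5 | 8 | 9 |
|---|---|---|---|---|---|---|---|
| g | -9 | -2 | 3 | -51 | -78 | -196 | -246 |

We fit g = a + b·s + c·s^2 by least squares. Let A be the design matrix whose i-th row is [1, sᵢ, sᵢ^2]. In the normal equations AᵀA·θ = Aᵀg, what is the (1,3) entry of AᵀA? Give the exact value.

191

Row 1 ↔ basis 1, column 3 ↔ basis s^2, so (AᵀA)_{1,3} = Σᵢ s^2 = (1)·(4) + (1)·(1) + (1)·(0) + (1)·(16) + (1)·(25) + (1)·(64) + (1)·(81) = 191.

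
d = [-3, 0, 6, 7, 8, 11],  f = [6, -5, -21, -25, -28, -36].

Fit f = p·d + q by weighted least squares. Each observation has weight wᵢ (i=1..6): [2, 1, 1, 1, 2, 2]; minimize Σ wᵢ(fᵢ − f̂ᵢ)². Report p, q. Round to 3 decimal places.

p = -2.992, q = -3.596

Normal-equation sums: Σwᵢ·d·d = 473, Σwᵢ·d = 45, Σwᵢ·1 = 9.
Right-hand side: Σwᵢ·d·f = -1577, Σwᵢ·f = -167.
Normal equations: [[473, 45]; [45, 9]]·[p, q]ᵀ = [-1577, -167]ᵀ.
det = 473·9 − 45² = 2232.
p = ((-1577)·9 − 45·(-167))/2232 = -371/124; q = (473·(-167) − 45·(-1577))/2232 = -4013/1116.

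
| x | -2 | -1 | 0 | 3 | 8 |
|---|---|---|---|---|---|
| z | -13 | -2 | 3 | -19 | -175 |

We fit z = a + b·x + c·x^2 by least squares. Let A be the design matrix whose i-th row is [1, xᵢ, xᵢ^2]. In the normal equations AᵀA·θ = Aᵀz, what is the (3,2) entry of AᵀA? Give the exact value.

Row 3 ↔ basis x^2, column 2 ↔ basis x, so (AᵀA)_{3,2} = Σᵢ (x^2)·(x) = (4)·(-2) + (1)·(-1) + (0)·(0) + (9)·(3) + (64)·(8) = 530.

530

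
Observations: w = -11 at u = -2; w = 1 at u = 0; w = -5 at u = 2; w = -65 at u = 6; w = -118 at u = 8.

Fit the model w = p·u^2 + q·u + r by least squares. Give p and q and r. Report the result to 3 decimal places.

Setting ∂/∂p … = 0 gives: 5424·p + 728·q + 108·r = -9956;  728·p + 108·q + 14·r = -1322;  108·p + 14·q + 5·r = -198.
Solving the 3×3 system (Gaussian elimination) gives p = -5003/2464, q = 247/176, r = 101/308.

p = -2.030, q = 1.403, r = 0.328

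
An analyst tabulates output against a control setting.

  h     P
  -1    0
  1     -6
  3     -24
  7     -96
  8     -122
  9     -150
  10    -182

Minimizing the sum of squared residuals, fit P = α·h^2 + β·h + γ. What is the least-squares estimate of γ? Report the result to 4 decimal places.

Sums needed: Σh^2·h^2 = 23141, Σh^2·h = 2611, Σh^2 = 305, Σh·h = 305, Σh = 37, Σ1 = 7.
Moment sums: Σh^2·P = -43084, Σh·P = -4896, ΣP = -580.
So MᵀM·[α, β, γ]ᵀ = MᵀP: [[23141, 2611, 305]; [2611, 305, 37]; [305, 37, 7]]·[α, β, γ]ᵀ = [-43084, -4896, -580]ᵀ.
Solving the 3×3 system (Gaussian elimination) gives α = -211768/140601, β = -418666/140601, γ = -69938/46867.

γ = -1.4923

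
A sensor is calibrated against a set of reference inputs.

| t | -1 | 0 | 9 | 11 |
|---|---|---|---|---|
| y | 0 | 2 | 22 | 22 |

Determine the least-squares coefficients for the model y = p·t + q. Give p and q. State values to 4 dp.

Entries of XᵀX: Σt·t = 203, Σt = 19, Σ1 = 4.
For Xᵀy: Σt·y = 440, Σy = 46.
Determinant 203·4 − 19² = 451.
p = (440·4 − 19·46)/451 = 886/451; q = (203·46 − 19·440)/451 = 978/451.

p = 1.9645, q = 2.1685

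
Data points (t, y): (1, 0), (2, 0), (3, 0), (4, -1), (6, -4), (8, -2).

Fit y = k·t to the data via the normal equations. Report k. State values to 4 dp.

k = -0.3385

With design matrix X, XᵀX = [[130]] and Xᵀy = [-44]ᵀ.
k = (-44)/130 = -0.338462.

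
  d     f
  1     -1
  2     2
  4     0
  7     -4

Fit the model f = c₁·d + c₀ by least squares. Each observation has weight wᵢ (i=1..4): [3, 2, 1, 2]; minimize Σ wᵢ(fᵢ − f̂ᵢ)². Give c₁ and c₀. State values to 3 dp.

Normal-equation sums: Σwᵢ·d·d = 125, Σwᵢ·d = 25, Σwᵢ·1 = 8.
And Σwᵢ·d·f = -51, Σwᵢ·f = -7.
Normal equations: [[125, 25]; [25, 8]]·[c₁, c₀]ᵀ = [-51, -7]ᵀ.
det = 125·8 − 25² = 375.
c₁ = ((-51)·8 − 25·(-7))/375 = -233/375; c₀ = (125·(-7) − 25·(-51))/375 = 16/15.

c₁ = -0.621, c₀ = 1.067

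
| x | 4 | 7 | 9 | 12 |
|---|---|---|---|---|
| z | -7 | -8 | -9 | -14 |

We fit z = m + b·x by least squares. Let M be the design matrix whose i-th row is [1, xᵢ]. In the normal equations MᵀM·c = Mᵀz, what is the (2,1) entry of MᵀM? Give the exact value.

32

Row 2 ↔ basis x, column 1 ↔ basis 1, so (MᵀM)_{2,1} = Σᵢ x = (4)·(1) + (7)·(1) + (9)·(1) + (12)·(1) = 32.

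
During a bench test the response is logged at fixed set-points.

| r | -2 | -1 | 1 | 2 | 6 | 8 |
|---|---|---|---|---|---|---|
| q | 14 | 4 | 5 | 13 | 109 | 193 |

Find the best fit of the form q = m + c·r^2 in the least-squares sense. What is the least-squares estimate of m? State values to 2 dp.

m = 1.50

From the data, Σ1 = 6, Σr^2 = 110, Σr^2·r^2 = 5426.
For Xᵀq: Σq = 338, Σr^2·q = 16393.
So XᵀX·[m, c]ᵀ = Xᵀq: [[6, 110]; [110, 5426]]·[m, c]ᵀ = [338, 16393]ᵀ.
Δ = 6·5426 − 110² = 20456.
m = (338·5426 − 110·16393)/20456 = 15379/10228; c = (6·16393 − 110·338)/20456 = 30589/10228.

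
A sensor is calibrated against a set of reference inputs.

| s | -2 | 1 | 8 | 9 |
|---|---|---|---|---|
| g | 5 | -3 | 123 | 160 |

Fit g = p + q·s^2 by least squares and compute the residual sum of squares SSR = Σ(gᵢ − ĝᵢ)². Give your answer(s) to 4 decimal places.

Forming MᵀM = [[4, 150]; [150, 10674]] and Mᵀg = [285, 20849]ᵀ gives MᵀM·[p, q]ᵀ = Mᵀg.
det = 4·10674 − 150² = 20196.
p = (285·10674 − 150·20849)/20196 = -7105/1683; q = (4·20849 − 150·285)/20196 = 20323/10098.
Residuals: 5914/5049, -7987/10098, -7994/5049, 4049/3366; SSR = 60097/10098.

SSR = 5.9514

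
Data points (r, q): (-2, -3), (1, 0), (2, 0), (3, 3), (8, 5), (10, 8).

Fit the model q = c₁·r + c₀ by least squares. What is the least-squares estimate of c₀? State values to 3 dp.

Compute the Gram sums: Σr·r = 182, Σr = 22, Σ1 = 6.
Moment sums: Σr·q = 135, Σq = 13.
det = 182·6 − 22² = 608.
c₁ = (135·6 − 22·13)/608 = 131/152; c₀ = (182·13 − 22·135)/608 = -151/152.

c₀ = -0.993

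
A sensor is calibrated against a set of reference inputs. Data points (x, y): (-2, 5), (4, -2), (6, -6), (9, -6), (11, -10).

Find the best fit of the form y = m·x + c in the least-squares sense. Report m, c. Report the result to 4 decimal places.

m = -1.1028, c = 2.3755

Sums needed: Σx·x = 258, Σx = 28, Σ1 = 5.
Right-hand side: Σx·y = -218, Σy = -19.
MᵀM·[m, c]ᵀ = Mᵀy becomes [[258, 28]; [28, 5]]·[m, c]ᵀ = [-218, -19]ᵀ.
Determinant 258·5 − 28² = 506.
m = ((-218)·5 − 28·(-19))/506 = -279/253; c = (258·(-19) − 28·(-218))/506 = 601/253.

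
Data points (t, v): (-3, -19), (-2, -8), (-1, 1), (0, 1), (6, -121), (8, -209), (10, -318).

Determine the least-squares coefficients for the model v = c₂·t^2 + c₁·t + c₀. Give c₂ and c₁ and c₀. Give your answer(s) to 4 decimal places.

Sums needed: Σt^2·t^2 = 15490, Σt^2·t = 1692, Σt^2 = 214, Σt·t = 214, Σt = 18, Σ1 = 7.
For Mᵀv: Σt^2·v = -49734, Σt·v = -5506, Σv = -673.
Inverting the 3×3 Gram matrix, [c₂, c₁, c₀]ᵀ = [-20714/7041, -5830/2347, 1289/7041]ᵀ.

c₂ = -2.9419, c₁ = -2.4840, c₀ = 0.1831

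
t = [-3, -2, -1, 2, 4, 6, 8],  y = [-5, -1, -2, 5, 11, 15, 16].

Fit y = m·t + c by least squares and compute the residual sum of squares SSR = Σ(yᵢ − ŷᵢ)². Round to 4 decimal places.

Compute the Gram sums: Σt·t = 134, Σt = 14, Σ1 = 7.
Moment sums: Σt·y = 291, Σy = 39.
So MᵀM·[m, c]ᵀ = Mᵀy: [[134, 14]; [14, 7]]·[m, c]ᵀ = [291, 39]ᵀ.
Determinant 134·7 − 14² = 742.
m = (291·7 − 14·39)/742 = 213/106; c = (134·39 − 14·291)/742 = 576/371.
Residuals: -389/742, 544/371, -1145/742, -4/7, 523/371, 516/371, -604/371; SSR = 8685/742.

SSR = 11.7049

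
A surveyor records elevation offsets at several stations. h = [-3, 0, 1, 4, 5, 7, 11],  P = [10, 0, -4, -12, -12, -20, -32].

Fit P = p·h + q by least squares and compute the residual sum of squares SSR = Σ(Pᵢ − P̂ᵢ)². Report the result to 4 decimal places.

SSR = 8.4859

Setting ∂/∂p … = 0 gives: 221·p + 25·q = -634;  25·p + 7·q = -70.
Eliminating q: 7·(row 1) − 25·(row 2) gives 922·p = 7·(-634) − 25·(-70) = -2688, so p = -1344/461.
Then q = ((-70) − 25·(-1344/461))/7 = 190/461.
Residuals: 388/461, -190/461, -690/461, -346/461, 998/461, -2/461, -158/461; SSR = 3912/461.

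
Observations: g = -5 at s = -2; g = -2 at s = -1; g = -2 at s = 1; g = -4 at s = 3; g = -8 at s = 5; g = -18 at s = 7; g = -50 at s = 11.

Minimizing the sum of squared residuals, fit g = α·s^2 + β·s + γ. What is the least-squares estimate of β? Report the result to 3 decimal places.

With design matrix X, XᵀX = [[17766, 1818, 210]; [1818, 210, 24]; [210, 24, 7]] and Xᵀg = [-7192, -718, -89]ᵀ.
Row-reducing yields α = -36227/75474, β = 1071/1198, γ = -17354/12579.

β = 0.894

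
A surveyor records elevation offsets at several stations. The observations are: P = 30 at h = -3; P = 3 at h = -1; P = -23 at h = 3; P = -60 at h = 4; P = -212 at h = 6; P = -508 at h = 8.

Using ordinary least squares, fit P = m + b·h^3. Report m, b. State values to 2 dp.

m = 3.23, b = -1.00

The normal system AᵀA·[m, b]ᵀ = AᵀP is [[6, 791]; [791, 314355]]·[m, b]ᵀ = [-770, -311162]ᵀ.
Determinant 6·314355 − 791² = 1260449.
m = ((-770)·314355 − 791·(-311162))/1260449 = 4075792/1260449; b = (6·(-311162) − 791·(-770))/1260449 = -1257902/1260449.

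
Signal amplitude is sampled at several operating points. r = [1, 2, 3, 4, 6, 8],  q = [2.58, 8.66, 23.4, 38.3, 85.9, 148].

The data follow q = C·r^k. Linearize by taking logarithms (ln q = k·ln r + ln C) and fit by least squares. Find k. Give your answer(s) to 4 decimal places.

With ln qᵢ as the transformed response and ln rᵢ as the regressor:
AᵀA = [[11.1437, 7.0493]; [7.0493, 6]], rhs = [28.3841, 19.3551]ᵀ  (here Σln r = 7.0493, Σ(ln r)² = 11.1437, Σln q = 19.3551, Σln r·ln q = 28.3841).
Δ = 11.1437·6 − (7.0493)² = 17.1702; k = (28.3841·6 − 7.0493·19.3551)/17.1702 = 1.97234, ln C = (11.1437·19.3551 − 7.0493·28.3841)/17.1702 = 0.90859.

k = 1.9723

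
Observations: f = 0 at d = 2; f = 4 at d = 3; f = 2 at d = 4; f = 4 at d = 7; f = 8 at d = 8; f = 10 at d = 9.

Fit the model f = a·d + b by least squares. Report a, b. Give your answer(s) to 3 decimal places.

a = 1.157, b = -1.695

The normal system XᵀX·[a, b]ᵀ = Xᵀf is [[223, 33]; [33, 6]]·[a, b]ᵀ = [202, 28]ᵀ.
det = 223·6 − 33² = 249.
a = (202·6 − 33·28)/249 = 96/83; b = (223·28 − 33·202)/249 = -422/249.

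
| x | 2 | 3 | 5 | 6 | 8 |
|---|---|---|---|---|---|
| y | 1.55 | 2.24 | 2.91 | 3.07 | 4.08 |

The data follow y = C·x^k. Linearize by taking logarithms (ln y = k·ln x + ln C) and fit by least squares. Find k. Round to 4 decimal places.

With ln yᵢ as the transformed response and ln xᵢ as the regressor:
Σln x = 7.2724, Σ(ln x)² = 11.8122, Σln y = 4.8407, Σln x·ln y = 7.8426.
Equations: 11.8122·k + 7.2724·ln C = 7.8426;  7.2724·k + 5·ln C = 4.8407.
Δ = 11.8122·5 − (7.2724)² = 6.1731; k = (7.8426·5 − 7.2724·4.8407)/6.1731 = 0.64955, ln C = (11.8122·4.8407 − 7.2724·7.8426)/6.1731 = 0.02338.

k = 0.6495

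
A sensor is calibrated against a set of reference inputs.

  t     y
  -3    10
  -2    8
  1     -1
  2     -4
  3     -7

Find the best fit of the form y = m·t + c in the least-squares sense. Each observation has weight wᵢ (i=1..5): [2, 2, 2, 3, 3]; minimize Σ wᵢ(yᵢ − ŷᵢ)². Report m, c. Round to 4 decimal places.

m = -2.8861, c = 1.7669

The normal equations are: 67·m + 7·c = -181;  7·m + 12·c = 1.
(Σwᵢ·t·t = 67, Σwᵢ·t = 7, Σwᵢ·1 = 12, Σwᵢ·t·y = -181, Σwᵢ·y = 1.)
Determinant 67·12 − 7² = 755.
m = ((-181)·12 − 7·1)/755 = -2179/755; c = (67·1 − 7·(-181))/755 = 1334/755.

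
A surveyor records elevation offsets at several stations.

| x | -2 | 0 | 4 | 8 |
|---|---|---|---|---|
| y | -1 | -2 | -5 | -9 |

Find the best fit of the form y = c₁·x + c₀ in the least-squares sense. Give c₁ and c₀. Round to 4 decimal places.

With design matrix A, AᵀA = [[84, 10]; [10, 4]] and Aᵀy = [-90, -17]ᵀ.
Eliminating c₀: 4·(row 1) − 10·(row 2) gives 236·c₁ = 4·(-90) − 10·(-17) = -190, so c₁ = -95/118.
Then c₀ = ((-17) − 10·(-95/118))/4 = -132/59.

c₁ = -0.8051, c₀ = -2.2373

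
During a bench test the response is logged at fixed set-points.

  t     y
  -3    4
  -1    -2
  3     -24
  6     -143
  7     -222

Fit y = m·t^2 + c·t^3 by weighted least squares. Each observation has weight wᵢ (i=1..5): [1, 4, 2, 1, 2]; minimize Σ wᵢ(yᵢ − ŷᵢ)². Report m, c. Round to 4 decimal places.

m = -1.0828, c = -0.4909

Compute the Gram sums: Σwᵢ·t^2·t^2 = 6345, Σwᵢ·t^2·t^3 = 41629, Σwᵢ·t^3·t^3 = 284145.
And Σwᵢ·t^2·y = -27308, Σwᵢ·t^3·y = -184576.
AᵀWA·[m, c]ᵀ = AᵀWy becomes [[6345, 41629]; [41629, 284145]]·[m, c]ᵀ = [-27308, -184576]ᵀ.
det = 6345·284145 − 41629² = 69926384.
m = ((-27308)·284145 − 41629·(-184576))/69926384 = -90571/83644; c = (6345·(-184576) − 41629·(-27308))/69926384 = -780227/1589236.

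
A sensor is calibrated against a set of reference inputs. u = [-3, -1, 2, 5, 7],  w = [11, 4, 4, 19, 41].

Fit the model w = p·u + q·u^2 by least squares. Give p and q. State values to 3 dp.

p = -0.854, q = 0.956

Setting ∂/∂p … = 0 gives: 88·p + 448·q = 353;  448·p + 3124·q = 2603.
det = 88·3124 − 448² = 74208.
p = (353·3124 − 448·2603)/74208 = -5281/6184; q = (88·2603 − 448·353)/74208 = 2955/3092.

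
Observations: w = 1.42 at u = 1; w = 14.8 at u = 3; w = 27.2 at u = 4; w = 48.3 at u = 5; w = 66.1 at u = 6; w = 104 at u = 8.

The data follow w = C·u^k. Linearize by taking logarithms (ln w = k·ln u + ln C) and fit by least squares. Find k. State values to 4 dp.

k = 2.1062

With ln wᵢ as the transformed response and ln uᵢ as the regressor:
Σln u = 7.9655, Σ(ln u)² = 13.2535, Σln w = 19.0615, Σln u·ln w = 30.9474.
Equations: 13.2535·k + 7.9655·ln C = 30.9474;  7.9655·k + 6·ln C = 19.0615.
Δ = 13.2535·6 − (7.9655)² = 16.0713; k = (30.9474·6 − 7.9655·19.0615)/16.0713 = 2.10618, ln C = (13.2535·19.0615 − 7.9655·30.9474)/16.0713 = 0.38076.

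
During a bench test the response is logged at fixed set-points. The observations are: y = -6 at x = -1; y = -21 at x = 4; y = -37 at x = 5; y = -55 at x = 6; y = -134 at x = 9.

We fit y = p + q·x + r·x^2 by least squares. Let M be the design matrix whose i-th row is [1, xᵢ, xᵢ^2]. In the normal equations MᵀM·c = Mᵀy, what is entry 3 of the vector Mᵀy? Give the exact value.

Entry 3 ↔ basis x^2, so (Mᵀy)_{3} = Σᵢ (x^2)·yᵢ = (1)·(-6) + (16)·(-21) + (25)·(-37) + (36)·(-55) + (81)·(-134) = -14101.

-14101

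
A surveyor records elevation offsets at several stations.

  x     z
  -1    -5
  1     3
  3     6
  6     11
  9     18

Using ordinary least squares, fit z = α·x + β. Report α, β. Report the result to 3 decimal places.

α = 2.139, β = -1.101

AᵀA·[α, β]ᵀ = Aᵀz reads: 128·α + 18·β = 254;  18·α + 5·β = 33.
(Σx·x = 128, Σx = 18, Σ1 = 5, Σx·z = 254, Σz = 33.)
Eliminating β: 5·(row 1) − 18·(row 2) gives 316·α = 5·254 − 18·33 = 676, so α = 169/79.
Then β = (33 − 18·(169/79))/5 = -87/79.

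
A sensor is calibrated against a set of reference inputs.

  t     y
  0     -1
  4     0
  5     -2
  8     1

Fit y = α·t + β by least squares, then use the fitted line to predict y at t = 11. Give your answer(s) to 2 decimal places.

From the data, Σt·t = 105, Σt = 17, Σ1 = 4.
Moment sums: Σt·y = -2, Σy = -2.
MᵀM·[α, β]ᵀ = Mᵀy becomes [[105, 17]; [17, 4]]·[α, β]ᵀ = [-2, -2]ᵀ.
Determinant 105·4 − 17² = 131.
α = ((-2)·4 − 17·(-2))/131 = 26/131; β = (105·(-2) − 17·(-2))/131 = -176/131.
At t = 11: ŷ = (26/131)·(11) + (-176/131)·(1) = 110/131.

ŷ = 0.84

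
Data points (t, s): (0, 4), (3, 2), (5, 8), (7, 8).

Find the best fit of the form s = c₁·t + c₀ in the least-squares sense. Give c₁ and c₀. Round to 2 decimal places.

c₁ = 0.73, c₀ = 2.77

Normal-equation sums: Σt·t = 83, Σt = 15, Σ1 = 4.
Right-hand side: Σt·s = 102, Σs = 22.
Normal equations: [[83, 15]; [15, 4]]·[c₁, c₀]ᵀ = [102, 22]ᵀ.
Determinant 83·4 − 15² = 107.
c₁ = (102·4 − 15·22)/107 = 78/107; c₀ = (83·22 − 15·102)/107 = 296/107.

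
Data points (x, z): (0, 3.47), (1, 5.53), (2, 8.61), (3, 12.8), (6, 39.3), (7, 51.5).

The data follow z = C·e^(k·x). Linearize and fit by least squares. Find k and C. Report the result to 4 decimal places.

Linearized form: ln z = k·x + ln C. From the 6 transformed points,
AᵀA = [[99.0000, 19.0000]; [19.0000, 6]], rhs = [63.2828, 15.2695]ᵀ  (here Σx = 19.0000, Σ(x)² = 99.0000, Σln z = 15.2695, Σx·ln z = 63.2828).
Slope k = (n·Σx·ln z − Σx·Σln z)/(n·Σ(x)² − (Σx)²) = (6·63.2828 − 19.0000·15.2695)/233.0000 = 0.38445; ln C = (Σln z − k·Σx)/n = 1.32751, so C = exp(1.32751) = 3.77163.

k = 0.3844, C = 3.7716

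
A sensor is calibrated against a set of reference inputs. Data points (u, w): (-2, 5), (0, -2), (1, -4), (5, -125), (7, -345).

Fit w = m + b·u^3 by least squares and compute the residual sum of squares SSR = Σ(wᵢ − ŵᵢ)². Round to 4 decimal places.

Normal-equation sums: Σ1 = 5, Σu^3 = 461, Σu^3·u^3 = 133339.
Right-hand side: Σw = -471, Σu^3·w = -134004.
Δ = 5·133339 − 461² = 454174.
m = ((-471)·133339 − 461·(-134004))/454174 = -1026825/454174; b = (5·(-134004) − 461·(-471))/454174 = -452889/454174.
Residuals: -325417/454174, 118477/454174, -168491/227087, 433100/227087, -161139/227087; SSR = 2394799/454174.

SSR = 5.2729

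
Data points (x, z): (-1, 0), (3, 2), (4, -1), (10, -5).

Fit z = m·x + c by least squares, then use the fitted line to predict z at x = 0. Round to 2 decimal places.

ẑ = 1.06

Entries of AᵀA: Σx·x = 126, Σx = 16, Σ1 = 4.
For Aᵀz: Σx·z = -48, Σz = -4.
Normal equations: [[126, 16]; [16, 4]]·[m, c]ᵀ = [-48, -4]ᵀ.
Δ = 126·4 − 16² = 248.
m = ((-48)·4 − 16·(-4))/248 = -16/31; c = (126·(-4) − 16·(-48))/248 = 33/31.
At x = 0: ẑ = (-16/31)·(0) + (33/31)·(1) = 33/31.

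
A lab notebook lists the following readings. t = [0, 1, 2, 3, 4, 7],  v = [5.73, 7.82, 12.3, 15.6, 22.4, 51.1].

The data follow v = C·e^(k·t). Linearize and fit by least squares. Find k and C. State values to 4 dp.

With ln vᵢ as the transformed response and tᵢ as the regressor:
Sums: Σt = 17.0000, Σ(t)² = 79.0000, Σln v = 16.1021, Σt·ln v = 55.2904.
Normal system: [[79.0000, 17.0000]; [17.0000, 6]]·[k, ln C]ᵀ = [55.2904, 16.1021]ᵀ.
Δ = 79.0000·6 − (17.0000)² = 185.0000; k = (55.2904·6 − 17.0000·16.1021)/185.0000 = 0.31355, ln C = (79.0000·16.1021 − 17.0000·55.2904)/185.0000 = 1.79530, so C = exp(1.79530) = 6.02126.

k = 0.3135, C = 6.0213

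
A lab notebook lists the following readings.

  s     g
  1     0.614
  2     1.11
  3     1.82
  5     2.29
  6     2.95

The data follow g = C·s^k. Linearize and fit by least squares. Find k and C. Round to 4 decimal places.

k = 0.8565, C = 0.6285

Let Y = ln g. Fitting Y = k·ln s + ln C by least squares:
XᵀX = [[7.4881, 5.1930]; [5.1930, 5]], rhs = [4.0021, 2.1258]ᵀ  (here Σln s = 5.1930, Σ(ln s)² = 7.4881, Σln g = 2.1258, Σln s·ln g = 4.0021).
Solving (det = 10.4737): k = 0.85654, ln C = -0.46444, so C = exp(-0.46444) = 0.62849.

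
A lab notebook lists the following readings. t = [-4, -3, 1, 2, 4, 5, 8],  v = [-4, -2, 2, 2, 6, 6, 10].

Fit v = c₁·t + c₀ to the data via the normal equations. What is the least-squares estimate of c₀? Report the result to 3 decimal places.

c₀ = 0.765

Entries of XᵀX: Σt·t = 135, Σt = 13, Σ1 = 7.
And Σt·v = 162, Σv = 20.
So XᵀX·[c₁, c₀]ᵀ = Xᵀv: [[135, 13]; [13, 7]]·[c₁, c₀]ᵀ = [162, 20]ᵀ.
Δ = 135·7 − 13² = 776.
c₁ = (162·7 − 13·20)/776 = 437/388; c₀ = (135·20 − 13·162)/776 = 297/388.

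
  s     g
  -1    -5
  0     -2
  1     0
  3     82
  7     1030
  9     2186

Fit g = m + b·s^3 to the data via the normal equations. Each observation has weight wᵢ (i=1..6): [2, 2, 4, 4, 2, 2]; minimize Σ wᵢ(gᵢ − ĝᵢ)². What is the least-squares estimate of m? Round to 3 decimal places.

m = -1.227

With design matrix A, AᵀWA = [[16, 2254]; [2254, 1301102]] and AᵀWg = [6746, 3902634]ᵀ.
Δ = 16·1301102 − 2254² = 15737116.
m = (6746·1301102 − 2254·3902634)/15737116 = -4825736/3934279; b = (16·3902634 − 2254·6746)/15737116 = 11809165/3934279.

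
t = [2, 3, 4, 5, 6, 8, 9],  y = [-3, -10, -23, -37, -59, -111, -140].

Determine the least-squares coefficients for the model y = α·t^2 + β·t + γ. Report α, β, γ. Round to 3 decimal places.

Normal-equation sums: Σt^2·t^2 = 12931, Σt^2·t = 1681, Σt^2 = 235, Σt·t = 235, Σt = 37, Σ1 = 7.
Moment sums: Σt^2·y = -21963, Σt·y = -2815, Σy = -383.
Row-reducing yields α = -586/301, β = 2923/1806, γ = 539/258.

α = -1.947, β = 1.618, γ = 2.089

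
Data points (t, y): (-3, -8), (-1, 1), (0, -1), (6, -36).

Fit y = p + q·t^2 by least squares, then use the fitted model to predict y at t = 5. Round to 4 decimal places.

ŷ = -24.6908

Setting ∂/∂p … = 0 gives: 4·p + 46·q = -44;  46·p + 1378·q = -1367.
(Σ1 = 4, Σt^2 = 46, Σt^2·t^2 = 1378, Σy = -44, Σt^2·y = -1367.)
det = 4·1378 − 46² = 3396.
p = ((-44)·1378 − 46·(-1367))/3396 = 375/566; q = (4·(-1367) − 46·(-44))/3396 = -287/283.
At t = 5: ŷ = (375/566)·(1) + (-287/283)·(25) = -13975/566.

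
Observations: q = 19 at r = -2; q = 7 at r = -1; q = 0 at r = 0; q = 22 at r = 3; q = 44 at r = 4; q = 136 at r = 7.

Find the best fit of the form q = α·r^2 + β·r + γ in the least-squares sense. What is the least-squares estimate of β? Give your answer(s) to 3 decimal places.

β = -2.161

Normal-equation sums: Σr^2·r^2 = 2755, Σr^2·r = 425, Σr^2 = 79, Σr·r = 79, Σr = 11, Σ1 = 6.
Right-hand side: Σr^2·q = 7649, Σr·q = 1149, Σq = 228.
MᵀM·[α, β, γ]ᵀ = Mᵀq becomes [[2755, 425, 79]; [425, 79, 11]; [79, 11, 6]]·[α, β, γ]ᵀ = [7649, 1149, 228]ᵀ.
Solving the 3×3 system (Gaussian elimination) gives α = 102895/33594, β = -72587/33594, γ = 9144/5599.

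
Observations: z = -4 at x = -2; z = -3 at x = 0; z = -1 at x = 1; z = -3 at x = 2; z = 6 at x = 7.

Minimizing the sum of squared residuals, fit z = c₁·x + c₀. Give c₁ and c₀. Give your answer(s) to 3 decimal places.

AᵀA·[c₁, c₀]ᵀ = Aᵀz reads: 58·c₁ + 8·c₀ = 43;  8·c₁ + 5·c₀ = -5.
(Σx·x = 58, Σx = 8, Σ1 = 5, Σx·z = 43, Σz = -5.)
Eliminating c₀: 5·(row 1) − 8·(row 2) gives 226·c₁ = 5·43 − 8·(-5) = 255, so c₁ = 255/226.
Then c₀ = ((-5) − 8·(255/226))/5 = -317/113.

c₁ = 1.128, c₀ = -2.805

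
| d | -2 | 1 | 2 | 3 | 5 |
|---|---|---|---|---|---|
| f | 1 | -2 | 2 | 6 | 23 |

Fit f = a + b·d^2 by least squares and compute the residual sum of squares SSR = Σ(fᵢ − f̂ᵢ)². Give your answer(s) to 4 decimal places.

Sums needed: Σ1 = 5, Σd^2 = 43, Σd^2·d^2 = 739.
For Xᵀf: Σf = 30, Σd^2·f = 639.
So XᵀX·[a, b]ᵀ = Xᵀf: [[5, 43]; [43, 739]]·[a, b]ᵀ = [30, 639]ᵀ.
Eliminating b: 739·(row 1) − 43·(row 2) gives 1846·a = 739·30 − 43·639 = -5307, so a = -5307/1846.
Then b = (639 − 43·(-5307/1846))/739 = 1905/1846.
Residuals: -467/1846, -145/923, 1379/1846, -381/923, 70/923; SSR = 1519/1846.

SSR = 0.8229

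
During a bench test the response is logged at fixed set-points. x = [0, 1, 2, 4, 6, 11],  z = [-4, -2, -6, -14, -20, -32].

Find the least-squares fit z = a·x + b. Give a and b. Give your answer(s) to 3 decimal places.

Normal-equation sums: Σx·x = 178, Σx = 24, Σ1 = 6.
And Σx·z = -542, Σz = -78.
Eliminating b: 6·(row 1) − 24·(row 2) gives 492·a = 6·(-542) − 24·(-78) = -1380, so a = -115/41.
Then b = ((-78) − 24·(-115/41))/6 = -73/41.

a = -2.805, b = -1.780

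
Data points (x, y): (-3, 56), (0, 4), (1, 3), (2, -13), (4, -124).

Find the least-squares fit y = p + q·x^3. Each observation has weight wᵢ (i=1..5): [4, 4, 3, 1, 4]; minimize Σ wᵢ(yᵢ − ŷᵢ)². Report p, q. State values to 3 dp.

Normal-equation sums: Σwᵢ·1 = 16, Σwᵢ·x^3 = 159, Σwᵢ·x^3·x^3 = 19367.
Right-hand side: Σwᵢ·y = -260, Σwᵢ·x^3·y = -37887.
AᵀWA·[p, q]ᵀ = AᵀWy becomes [[16, 159]; [159, 19367]]·[p, q]ᵀ = [-260, -37887]ᵀ.
det = 16·19367 − 159² = 284591.
p = ((-260)·19367 − 159·(-37887))/284591 = 988613/284591; q = (16·(-37887) − 159·(-260))/284591 = -564852/284591.

p = 3.474, q = -1.985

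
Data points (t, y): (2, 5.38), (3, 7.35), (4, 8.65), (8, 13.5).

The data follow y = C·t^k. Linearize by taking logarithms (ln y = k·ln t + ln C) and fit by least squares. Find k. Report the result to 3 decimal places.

k = 0.656

Let Y = ln y. Fitting Y = k·ln t + ln C by least squares:
XᵀX = [[7.9333, 5.2575]; [5.2575, 4]], rhs = [11.7609, 8.4376]ᵀ  (here Σln t = 5.2575, Σ(ln t)² = 7.9333, Σln y = 8.4376, Σln t·ln y = 11.7609).
Slope k = (n·Σln t·ln y − Σln t·Σln y)/(n·Σ(ln t)² − (Σln t)²) = (4·11.7609 − 5.2575·8.4376)/4.0919 = 0.65563; ln C = (Σln y − k·Σln t)/n = 1.24766.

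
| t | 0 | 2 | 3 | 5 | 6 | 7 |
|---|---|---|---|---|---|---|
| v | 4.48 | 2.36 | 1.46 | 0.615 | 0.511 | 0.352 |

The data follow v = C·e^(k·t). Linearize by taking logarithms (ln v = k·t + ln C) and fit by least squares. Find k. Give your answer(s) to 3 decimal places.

k = -0.372

Taking logs, ln v = k·t + ln C, so regress ln v on t.
XᵀX = [[123.0000, 23.0000]; [23.0000, 6]], rhs = [-10.9152, 0.5351]ᵀ  (here Σt = 23.0000, Σ(t)² = 123.0000, Σln v = 0.5351, Σt·ln v = -10.9152).
Slope k = (n·Σt·ln v − Σt·Σln v)/(n·Σ(t)² − (Σt)²) = (6·-10.9152 − 23.0000·0.5351)/209.0000 = -0.37224; ln C = (Σln v − k·Σt)/n = 1.51610.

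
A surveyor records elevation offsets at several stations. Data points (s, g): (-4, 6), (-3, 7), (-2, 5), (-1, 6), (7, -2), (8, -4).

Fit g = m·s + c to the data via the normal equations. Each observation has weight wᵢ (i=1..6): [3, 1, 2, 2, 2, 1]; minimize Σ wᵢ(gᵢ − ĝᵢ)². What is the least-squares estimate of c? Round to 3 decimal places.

c = 3.620

Entries of MᵀWM: Σwᵢ·s·s = 229, Σwᵢ·s = 1, Σwᵢ·1 = 11.
For MᵀWg: Σwᵢ·s·g = -185, Σwᵢ·g = 39.
So MᵀWM·[m, c]ᵀ = MᵀWg: [[229, 1]; [1, 11]]·[m, c]ᵀ = [-185, 39]ᵀ.
Eliminating c: 11·(row 1) − 1·(row 2) gives 2518·m = 11·(-185) − 1·39 = -2074, so m = -1037/1259.
Then c = (39 − 1·(-1037/1259))/11 = 4558/1259.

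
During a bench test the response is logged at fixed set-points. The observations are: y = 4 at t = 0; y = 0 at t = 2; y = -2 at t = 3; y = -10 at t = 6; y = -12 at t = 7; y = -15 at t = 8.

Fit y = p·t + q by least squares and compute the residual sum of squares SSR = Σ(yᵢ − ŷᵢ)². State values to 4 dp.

SSR = 0.9932

The normal system AᵀA·[p, q]ᵀ = Aᵀy is [[162, 26]; [26, 6]]·[p, q]ᵀ = [-270, -35]ᵀ.
Eliminating q: 6·(row 1) − 26·(row 2) gives 296·p = 6·(-270) − 26·(-35) = -710, so p = -355/148.
Then q = ((-35) − 26·(-355/148))/6 = 675/148.
Residuals: -83/148, 35/148, 47/74, -25/148, 17/74, -55/148; SSR = 147/148.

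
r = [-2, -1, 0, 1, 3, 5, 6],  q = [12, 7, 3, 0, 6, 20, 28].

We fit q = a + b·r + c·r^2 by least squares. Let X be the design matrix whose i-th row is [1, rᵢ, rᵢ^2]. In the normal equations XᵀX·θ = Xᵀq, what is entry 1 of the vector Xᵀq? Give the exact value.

Entry 1 ↔ basis 1, so (Xᵀq)_{1} = Σᵢ qᵢ = (1)·(12) + (1)·(7) + (1)·(3) + (1)·(0) + (1)·(6) + (1)·(20) + (1)·(28) = 76.

76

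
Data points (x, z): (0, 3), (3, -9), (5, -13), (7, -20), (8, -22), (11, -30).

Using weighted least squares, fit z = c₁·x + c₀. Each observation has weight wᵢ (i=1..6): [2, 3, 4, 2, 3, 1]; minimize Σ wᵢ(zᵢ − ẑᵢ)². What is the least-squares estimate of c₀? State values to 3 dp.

From the data, Σwᵢ·x·x = 538, Σwᵢ·x = 78, Σwᵢ·1 = 15.
Moment sums: Σwᵢ·x·z = -1479, Σwᵢ·z = -209.
Eliminating c₀: 15·(row 1) − 78·(row 2) gives 1986·c₁ = 15·(-1479) − 78·(-209) = -5883, so c₁ = -1961/662.
Then c₀ = ((-209) − 78·(-1961/662))/15 = 1460/993.

c₀ = 1.470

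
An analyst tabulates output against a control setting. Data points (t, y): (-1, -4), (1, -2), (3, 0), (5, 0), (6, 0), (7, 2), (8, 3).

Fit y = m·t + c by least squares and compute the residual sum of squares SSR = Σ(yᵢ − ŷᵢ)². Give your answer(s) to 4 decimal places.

SSR = 2.8128

From the data, Σt·t = 185, Σt = 29, Σ1 = 7.
For Aᵀy: Σt·y = 40, Σy = -1.
det = 185·7 − 29² = 454.
m = (40·7 − 29·(-1))/454 = 309/454; c = (185·(-1) − 29·40)/454 = -1345/454.
Residuals: -81/227, 64/227, 209/227, -100/227, -509/454, 45/227, 235/454; SSR = 1277/454.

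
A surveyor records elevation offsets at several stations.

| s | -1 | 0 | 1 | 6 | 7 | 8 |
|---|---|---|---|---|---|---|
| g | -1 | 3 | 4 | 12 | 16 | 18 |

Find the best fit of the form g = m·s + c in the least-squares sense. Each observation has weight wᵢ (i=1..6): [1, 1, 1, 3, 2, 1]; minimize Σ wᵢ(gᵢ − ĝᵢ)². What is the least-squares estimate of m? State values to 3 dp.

m = 1.912

Normal-equation sums: Σwᵢ·s·s = 272, Σwᵢ·s = 40, Σwᵢ·1 = 9.
For MᵀWg: Σwᵢ·s·g = 589, Σwᵢ·g = 92.
Normal equations: [[272, 40]; [40, 9]]·[m, c]ᵀ = [589, 92]ᵀ.
Δ = 272·9 − 40² = 848.
m = (589·9 − 40·92)/848 = 1621/848; c = (272·92 − 40·589)/848 = 183/106.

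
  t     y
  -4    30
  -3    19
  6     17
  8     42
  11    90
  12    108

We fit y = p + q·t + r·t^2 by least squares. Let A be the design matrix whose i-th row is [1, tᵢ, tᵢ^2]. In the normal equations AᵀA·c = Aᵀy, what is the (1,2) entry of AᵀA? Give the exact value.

Row 1 ↔ basis 1, column 2 ↔ basis t, so (AᵀA)_{1,2} = Σᵢ t = (1)·(-4) + (1)·(-3) + (1)·(6) + (1)·(8) + (1)·(11) + (1)·(12) = 30.

30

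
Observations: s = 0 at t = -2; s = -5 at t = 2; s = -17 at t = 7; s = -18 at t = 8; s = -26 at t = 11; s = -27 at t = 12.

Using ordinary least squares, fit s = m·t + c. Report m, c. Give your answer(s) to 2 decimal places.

Sums needed: Σt·t = 386, Σt = 38, Σ1 = 6.
Moment sums: Σt·s = -883, Σs = -93.
Eliminating c: 6·(row 1) − 38·(row 2) gives 872·m = 6·(-883) − 38·(-93) = -1764, so m = -441/218.
Then c = ((-93) − 38·(-441/218))/6 = -293/109.

m = -2.02, c = -2.69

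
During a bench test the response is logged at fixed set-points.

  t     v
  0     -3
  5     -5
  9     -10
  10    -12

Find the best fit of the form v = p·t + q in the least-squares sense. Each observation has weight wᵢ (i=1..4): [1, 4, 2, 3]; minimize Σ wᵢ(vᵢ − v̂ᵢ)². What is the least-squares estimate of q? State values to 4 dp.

From the data, Σwᵢ·t·t = 562, Σwᵢ·t = 68, Σwᵢ·1 = 10.
Right-hand side: Σwᵢ·t·v = -640, Σwᵢ·v = -79.
Normal equations: [[562, 68]; [68, 10]]·[p, q]ᵀ = [-640, -79]ᵀ.
Δ = 562·10 − 68² = 996.
p = ((-640)·10 − 68·(-79))/996 = -257/249; q = (562·(-79) − 68·(-640))/996 = -439/498.

q = -0.8815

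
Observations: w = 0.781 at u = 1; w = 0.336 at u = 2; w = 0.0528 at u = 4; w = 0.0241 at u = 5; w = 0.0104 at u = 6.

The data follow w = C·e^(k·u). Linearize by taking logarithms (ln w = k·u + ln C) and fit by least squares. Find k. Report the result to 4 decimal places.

k = -0.8699

With ln wᵢ as the transformed response and uᵢ as the regressor:
Σu = 18.0000, Σ(u)² = 82.0000, Σln w = -12.5706, Σu·ln w = -60.2169.
Equations: 82.0000·k + 18.0000·ln C = -60.2169;  18.0000·k + 5·ln C = -12.5706.
Slope k = (n·Σu·ln w − Σu·Σln w)/(n·Σ(u)² − (Σu)²) = (5·-60.2169 − 18.0000·-12.5706)/86.0000 = -0.86993; ln C = (Σln w − k·Σu)/n = 0.61764.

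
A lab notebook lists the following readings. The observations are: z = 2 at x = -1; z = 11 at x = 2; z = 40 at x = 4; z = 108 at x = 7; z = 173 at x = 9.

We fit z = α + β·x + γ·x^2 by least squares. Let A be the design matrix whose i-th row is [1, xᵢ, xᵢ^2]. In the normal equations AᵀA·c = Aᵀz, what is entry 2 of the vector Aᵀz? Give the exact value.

Entry 2 ↔ basis x, so (Aᵀz)_{2} = Σᵢ (x)·zᵢ = (-1)·(2) + (2)·(11) + (4)·(40) + (7)·(108) + (9)·(173) = 2493.

2493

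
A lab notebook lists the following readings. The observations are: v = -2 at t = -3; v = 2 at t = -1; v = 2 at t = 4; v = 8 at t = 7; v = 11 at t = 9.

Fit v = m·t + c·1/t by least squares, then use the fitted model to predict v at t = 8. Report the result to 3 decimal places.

v̂ = 9.044

Sums needed: Σt·t = 156, Σt·1/t = 5, Σ1/t·1/t = 76609/63504.
And Σt·v = 167, Σ1/t·v = 193/126.
MᵀM·[m, c]ᵀ = Mᵀv becomes [[156, 5]; [5, 76609/63504]]·[m, c]ᵀ = [167, 193/126]ᵀ.
Eliminating c: (76609/63504)·(row 1) − 5·(row 2) gives (863617/5292)·m = (76609/63504)·167 − 5·(193/126) = 12307343/63504, so m = 12307343/10363404.
Then c = ((193/126) − 5·(12307343/10363404))/(76609/63504) = -3154284/863617.
At t = 8: v̂ = (12307343/10363404)·(8) + (-3154284/863617)·(1/8) = 46863659/5181702.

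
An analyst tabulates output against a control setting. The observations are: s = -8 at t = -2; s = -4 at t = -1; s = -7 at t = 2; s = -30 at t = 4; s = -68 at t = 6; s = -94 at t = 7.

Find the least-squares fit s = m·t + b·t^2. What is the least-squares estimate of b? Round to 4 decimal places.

b = -1.9742

Compute the Gram sums: Σt·t = 110, Σt·t^2 = 622, Σt^2·t^2 = 3986.
And Σt·s = -1180, Σt^2·s = -7598.
So AᵀA·[m, b]ᵀ = Aᵀs: [[110, 622]; [622, 3986]]·[m, b]ᵀ = [-1180, -7598]ᵀ.
Determinant 110·3986 − 622² = 51576.
m = ((-1180)·3986 − 622·(-7598))/51576 = 1873/4298; b = (110·(-7598) − 622·(-1180))/51576 = -8485/4298.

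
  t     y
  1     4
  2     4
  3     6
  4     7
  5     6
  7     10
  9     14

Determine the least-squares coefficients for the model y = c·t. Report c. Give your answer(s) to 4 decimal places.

MᵀM·[c]ᵀ = Mᵀy reads: 185·c = 284.
Hence c = 284 / 185 ≈ 1.53514.

c = 1.5351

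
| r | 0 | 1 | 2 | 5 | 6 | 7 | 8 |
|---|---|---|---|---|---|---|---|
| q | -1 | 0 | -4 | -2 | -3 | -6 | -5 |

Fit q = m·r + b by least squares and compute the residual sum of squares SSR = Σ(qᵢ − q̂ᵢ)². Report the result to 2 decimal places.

SSR = 11.67

MᵀM·[m, b]ᵀ = Mᵀq reads: 179·m + 29·b = -118;  29·m + 7·b = -21.
(Σr·r = 179, Σr = 29, Σ1 = 7, Σr·q = -118, Σq = -21.)
Determinant 179·7 − 29² = 412.
m = ((-118)·7 − 29·(-21))/412 = -217/412; b = (179·(-21) − 29·(-118))/412 = -337/412.
Residuals: -75/412, 277/206, -877/412, 299/206, 403/412, -154/103, 13/412; SSR = 4809/412.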